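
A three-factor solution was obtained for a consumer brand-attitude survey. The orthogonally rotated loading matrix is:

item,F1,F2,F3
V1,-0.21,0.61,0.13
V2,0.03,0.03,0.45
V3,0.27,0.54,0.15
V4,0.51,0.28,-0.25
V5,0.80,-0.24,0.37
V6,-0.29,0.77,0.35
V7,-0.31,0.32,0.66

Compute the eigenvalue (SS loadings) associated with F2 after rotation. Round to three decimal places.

SS loadings for F2 = 0.61² + 0.03² + 0.54² + 0.28² + (-0.24)² + 0.77² + 0.32² = 0.3721 + 0.0009 + 0.2916 + 0.0784 + 0.0576 + 0.5929 + 0.1024 = 1.4959

1.496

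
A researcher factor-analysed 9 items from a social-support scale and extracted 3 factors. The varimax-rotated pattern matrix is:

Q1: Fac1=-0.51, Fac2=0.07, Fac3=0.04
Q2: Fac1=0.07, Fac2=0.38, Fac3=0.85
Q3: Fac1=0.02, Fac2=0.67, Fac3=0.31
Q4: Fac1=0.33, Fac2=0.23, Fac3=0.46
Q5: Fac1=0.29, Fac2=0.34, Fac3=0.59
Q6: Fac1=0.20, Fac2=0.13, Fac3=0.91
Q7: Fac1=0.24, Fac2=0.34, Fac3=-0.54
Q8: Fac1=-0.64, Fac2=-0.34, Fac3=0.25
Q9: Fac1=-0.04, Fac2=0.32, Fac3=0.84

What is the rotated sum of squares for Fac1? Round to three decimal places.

SS loadings for Fac1 = (-0.51)² + 0.07² + 0.02² + 0.33² + 0.29² + 0.20² + 0.24² + (-0.64)² + (-0.04)² = 0.2601 + 0.0049 + 0.0004 + 0.1089 + 0.0841 + 0.0400 + 0.0576 + 0.4096 + 0.0016 = 0.9672

0.967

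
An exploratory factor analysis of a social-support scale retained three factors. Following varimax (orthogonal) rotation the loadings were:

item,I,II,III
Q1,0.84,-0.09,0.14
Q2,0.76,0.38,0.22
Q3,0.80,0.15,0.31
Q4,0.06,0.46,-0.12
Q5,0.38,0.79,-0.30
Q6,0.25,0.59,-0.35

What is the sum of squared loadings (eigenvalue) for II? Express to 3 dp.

SS loadings for II = (-0.09)² + 0.38² + 0.15² + 0.46² + 0.79² + 0.59² = 0.0081 + 0.1444 + 0.0225 + 0.2116 + 0.6241 + 0.3481 = 1.3588

1.359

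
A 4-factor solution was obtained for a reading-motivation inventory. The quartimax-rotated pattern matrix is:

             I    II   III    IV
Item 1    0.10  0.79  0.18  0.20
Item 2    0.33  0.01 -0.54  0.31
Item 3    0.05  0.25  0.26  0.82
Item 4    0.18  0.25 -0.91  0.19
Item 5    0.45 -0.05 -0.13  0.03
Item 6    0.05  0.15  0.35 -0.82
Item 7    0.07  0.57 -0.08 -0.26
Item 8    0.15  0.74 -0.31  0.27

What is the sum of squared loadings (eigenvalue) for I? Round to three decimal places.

0.386

SS loadings for I = 0.10² + 0.33² + 0.05² + 0.18² + 0.45² + 0.05² + 0.07² + 0.15² = 0.0100 + 0.1089 + 0.0025 + 0.0324 + 0.2025 + 0.0025 + 0.0049 + 0.0225 = 0.3862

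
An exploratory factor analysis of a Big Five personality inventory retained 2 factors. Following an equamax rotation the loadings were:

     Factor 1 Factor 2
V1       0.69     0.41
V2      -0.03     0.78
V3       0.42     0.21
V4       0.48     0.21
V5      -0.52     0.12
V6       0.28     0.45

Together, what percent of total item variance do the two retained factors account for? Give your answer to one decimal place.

38.6%

SS loadings by factor: 1.2326, 1.0816; total = 2.3142.
Total variance with 6 standardized items is 6, so the solution explains 2.3142/6 = 0.3857 = 38.57%.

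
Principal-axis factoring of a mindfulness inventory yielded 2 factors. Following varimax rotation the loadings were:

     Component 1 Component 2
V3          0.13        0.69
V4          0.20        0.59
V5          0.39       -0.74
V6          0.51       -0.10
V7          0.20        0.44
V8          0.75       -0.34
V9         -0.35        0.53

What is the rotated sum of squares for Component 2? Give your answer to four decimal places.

SS loadings for Component 2 = 0.69² + 0.59² + (-0.74)² + (-0.10)² + 0.44² + (-0.34)² + 0.53² = 0.4761 + 0.3481 + 0.5476 + 0.0100 + 0.1936 + 0.1156 + 0.2809 = 1.9719

1.9719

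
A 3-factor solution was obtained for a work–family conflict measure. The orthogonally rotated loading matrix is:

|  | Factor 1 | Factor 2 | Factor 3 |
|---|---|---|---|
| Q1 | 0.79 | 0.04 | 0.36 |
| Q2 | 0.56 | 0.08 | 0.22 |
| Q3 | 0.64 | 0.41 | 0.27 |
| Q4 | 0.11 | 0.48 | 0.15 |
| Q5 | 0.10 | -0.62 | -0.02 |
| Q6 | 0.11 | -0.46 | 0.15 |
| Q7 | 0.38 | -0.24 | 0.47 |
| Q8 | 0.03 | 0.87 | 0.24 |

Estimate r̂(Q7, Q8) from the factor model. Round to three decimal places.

r̂ = Σ λ_i·λ_j across factors = (0.38)(0.03) + (-0.24)(0.87) + (0.47)(0.24)
  = +0.0114 -0.2088 +0.1128 = -0.0846

-0.085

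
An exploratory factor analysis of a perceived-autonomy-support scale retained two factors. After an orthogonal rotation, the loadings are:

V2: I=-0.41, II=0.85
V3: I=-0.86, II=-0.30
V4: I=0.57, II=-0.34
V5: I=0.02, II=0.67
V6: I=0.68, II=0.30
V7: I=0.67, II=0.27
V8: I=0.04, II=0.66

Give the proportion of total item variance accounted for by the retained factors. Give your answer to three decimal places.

0.589

SS loadings by factor: 2.1459, 1.9755; total = 4.1214.
Total variance with 7 standardized items is 7, so the solution explains 4.1214/7 = 0.5888.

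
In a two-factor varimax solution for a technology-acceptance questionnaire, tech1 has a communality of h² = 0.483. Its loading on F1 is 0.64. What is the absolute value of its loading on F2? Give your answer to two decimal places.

Under orthogonal rotation h² = Σλ², so λ_F2² = h² − (0.4096) = 0.483 − 0.4096 = 0.0734.
|λ| = √0.0734 = 0.2709.

0.27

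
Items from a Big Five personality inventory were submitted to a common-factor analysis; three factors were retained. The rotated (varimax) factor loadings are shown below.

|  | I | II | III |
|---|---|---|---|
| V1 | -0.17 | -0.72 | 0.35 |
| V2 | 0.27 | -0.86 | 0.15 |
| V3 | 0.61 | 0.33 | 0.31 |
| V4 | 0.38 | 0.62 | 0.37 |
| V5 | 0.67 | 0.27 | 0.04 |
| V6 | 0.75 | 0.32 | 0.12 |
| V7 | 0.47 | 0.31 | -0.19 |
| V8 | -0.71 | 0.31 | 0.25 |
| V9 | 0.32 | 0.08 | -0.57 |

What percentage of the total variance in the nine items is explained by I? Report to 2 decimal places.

SS loadings for I = (-0.17)² + 0.27² + 0.61² + 0.38² + 0.67² + 0.75² + 0.47² + (-0.71)² + 0.32² = 2.4571
With 9 standardized items, total variance = 9. Proportion = 2.4571/9 = 0.2730 → 27.30%.

27.30%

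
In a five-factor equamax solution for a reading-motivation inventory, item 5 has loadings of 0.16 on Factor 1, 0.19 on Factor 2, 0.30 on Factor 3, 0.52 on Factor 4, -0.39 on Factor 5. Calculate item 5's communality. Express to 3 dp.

0.574

h² = 0.16² + 0.19² + 0.30² + 0.52² + (-0.39)² = 0.0256 + 0.0361 + 0.0900 + 0.2704 + 0.1521 = 0.5742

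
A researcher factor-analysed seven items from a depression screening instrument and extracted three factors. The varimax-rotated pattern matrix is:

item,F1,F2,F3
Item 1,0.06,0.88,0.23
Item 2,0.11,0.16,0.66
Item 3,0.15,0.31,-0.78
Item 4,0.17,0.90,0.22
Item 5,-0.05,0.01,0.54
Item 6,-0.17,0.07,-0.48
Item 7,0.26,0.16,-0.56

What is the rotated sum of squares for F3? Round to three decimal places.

1.981

SS loadings for F3 = 0.23² + 0.66² + (-0.78)² + 0.22² + 0.54² + (-0.48)² + (-0.56)² = 0.0529 + 0.4356 + 0.6084 + 0.0484 + 0.2916 + 0.2304 + 0.3136 = 1.9809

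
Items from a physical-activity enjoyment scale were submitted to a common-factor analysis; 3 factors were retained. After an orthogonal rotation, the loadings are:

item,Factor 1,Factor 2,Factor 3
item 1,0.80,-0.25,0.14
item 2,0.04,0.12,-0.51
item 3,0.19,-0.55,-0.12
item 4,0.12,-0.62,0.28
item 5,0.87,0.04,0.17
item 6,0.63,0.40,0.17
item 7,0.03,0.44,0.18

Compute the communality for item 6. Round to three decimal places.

0.586

h² = 0.63² + 0.40² + 0.17² = 0.3969 + 0.1600 + 0.0289 = 0.5858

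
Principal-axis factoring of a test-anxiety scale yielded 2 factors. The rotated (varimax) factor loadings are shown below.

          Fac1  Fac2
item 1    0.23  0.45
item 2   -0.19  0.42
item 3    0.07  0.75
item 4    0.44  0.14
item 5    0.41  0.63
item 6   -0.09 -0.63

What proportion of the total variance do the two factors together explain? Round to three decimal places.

Communalities: 0.2554, 0.2125, 0.5674, 0.2132, 0.5650, 0.4050; Σh² = 2.2185.
Total variance with 6 standardized items is 6, so the solution explains 2.2185/6 = 0.3698.

0.370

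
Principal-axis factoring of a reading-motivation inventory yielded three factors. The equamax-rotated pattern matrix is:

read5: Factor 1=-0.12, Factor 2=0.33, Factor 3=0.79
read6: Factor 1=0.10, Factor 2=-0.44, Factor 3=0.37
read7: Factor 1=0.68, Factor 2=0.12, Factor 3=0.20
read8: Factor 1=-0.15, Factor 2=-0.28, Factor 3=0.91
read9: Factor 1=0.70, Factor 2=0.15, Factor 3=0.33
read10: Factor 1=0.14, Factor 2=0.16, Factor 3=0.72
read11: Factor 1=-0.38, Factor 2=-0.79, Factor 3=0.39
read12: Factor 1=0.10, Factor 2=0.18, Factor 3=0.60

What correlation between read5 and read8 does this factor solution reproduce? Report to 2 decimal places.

r̂ = Σ λ_i·λ_j across factors = (-0.12)(-0.15) + (0.33)(-0.28) + (0.79)(0.91)
  = +0.0180 -0.0924 +0.7189 = 0.6445

0.64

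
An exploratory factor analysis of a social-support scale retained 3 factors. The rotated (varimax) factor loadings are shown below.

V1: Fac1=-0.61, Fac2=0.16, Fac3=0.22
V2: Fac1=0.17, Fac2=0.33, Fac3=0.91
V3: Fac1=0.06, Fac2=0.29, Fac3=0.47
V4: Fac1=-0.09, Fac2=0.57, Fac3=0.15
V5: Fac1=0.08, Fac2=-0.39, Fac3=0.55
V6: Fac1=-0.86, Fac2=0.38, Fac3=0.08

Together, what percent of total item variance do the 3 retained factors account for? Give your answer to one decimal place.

57.1%

Communalities: 0.4461, 0.9659, 0.3086, 0.3555, 0.4610, 0.8904; Σh² = 3.4275.
Total variance with 6 standardized items is 6, so the solution explains 3.4275/6 = 0.5713 = 57.12%.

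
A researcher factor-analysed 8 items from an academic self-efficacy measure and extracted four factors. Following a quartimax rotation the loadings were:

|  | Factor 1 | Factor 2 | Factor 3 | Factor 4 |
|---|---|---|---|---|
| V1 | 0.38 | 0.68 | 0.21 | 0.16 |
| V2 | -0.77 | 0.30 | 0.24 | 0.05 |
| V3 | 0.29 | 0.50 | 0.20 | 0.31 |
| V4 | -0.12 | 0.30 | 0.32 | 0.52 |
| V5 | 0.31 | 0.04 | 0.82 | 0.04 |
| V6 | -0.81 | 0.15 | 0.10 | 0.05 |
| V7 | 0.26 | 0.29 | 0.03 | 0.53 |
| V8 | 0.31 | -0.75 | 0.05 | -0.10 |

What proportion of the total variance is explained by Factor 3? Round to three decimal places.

0.116

SS loadings for Factor 3 = 0.21² + 0.24² + 0.20² + 0.32² + 0.82² + 0.10² + 0.03² + 0.05² = 0.9299
Proportion of variance = 0.9299 / 8 = 0.1162.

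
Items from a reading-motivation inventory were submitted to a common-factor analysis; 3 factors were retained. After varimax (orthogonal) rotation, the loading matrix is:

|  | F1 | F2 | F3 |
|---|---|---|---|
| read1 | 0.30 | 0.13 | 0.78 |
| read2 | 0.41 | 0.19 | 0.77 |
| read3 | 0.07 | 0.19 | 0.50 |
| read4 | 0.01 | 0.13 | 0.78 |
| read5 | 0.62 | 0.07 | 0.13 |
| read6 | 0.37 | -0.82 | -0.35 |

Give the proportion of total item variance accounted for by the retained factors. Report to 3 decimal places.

0.628

SS loadings by factor: 0.7844, 0.7833, 2.1991; total = 3.7668.
Total variance with 6 standardized items is 6, so the solution explains 3.7668/6 = 0.6278.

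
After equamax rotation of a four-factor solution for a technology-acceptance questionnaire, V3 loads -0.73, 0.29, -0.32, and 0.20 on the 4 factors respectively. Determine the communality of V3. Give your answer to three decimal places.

0.759

h² = (-0.73)² + 0.29² + (-0.32)² + 0.20² = 0.5329 + 0.0841 + 0.1024 + 0.0400 = 0.7594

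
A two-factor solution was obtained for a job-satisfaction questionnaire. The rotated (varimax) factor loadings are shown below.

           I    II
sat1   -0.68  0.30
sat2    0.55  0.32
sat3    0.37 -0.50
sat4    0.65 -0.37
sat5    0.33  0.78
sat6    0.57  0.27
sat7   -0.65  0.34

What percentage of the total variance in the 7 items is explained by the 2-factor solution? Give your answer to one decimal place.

SS loadings by factor: 2.1806, 1.3762; total = 3.5568.
Total variance with 7 standardized items is 7, so the solution explains 3.5568/7 = 0.5081 = 50.81%.

50.8%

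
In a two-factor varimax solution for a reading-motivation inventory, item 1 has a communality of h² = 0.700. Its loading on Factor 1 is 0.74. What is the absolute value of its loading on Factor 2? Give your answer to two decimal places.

Under orthogonal rotation h² = Σλ², so λ_Factor 2² = h² − (0.5476) = 0.700 − 0.5476 = 0.1524.
|λ| = √0.1524 = 0.3904.

0.39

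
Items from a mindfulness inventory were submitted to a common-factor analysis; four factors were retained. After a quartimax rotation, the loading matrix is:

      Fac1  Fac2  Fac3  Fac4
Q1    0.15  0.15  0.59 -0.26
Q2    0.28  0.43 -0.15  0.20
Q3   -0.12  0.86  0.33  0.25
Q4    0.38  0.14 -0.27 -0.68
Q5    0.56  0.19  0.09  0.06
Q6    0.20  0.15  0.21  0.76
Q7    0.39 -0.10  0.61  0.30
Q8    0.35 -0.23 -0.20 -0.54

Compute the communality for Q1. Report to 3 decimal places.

h² = 0.15² + 0.15² + 0.59² + (-0.26)² = 0.0225 + 0.0225 + 0.3481 + 0.0676 = 0.4607

0.461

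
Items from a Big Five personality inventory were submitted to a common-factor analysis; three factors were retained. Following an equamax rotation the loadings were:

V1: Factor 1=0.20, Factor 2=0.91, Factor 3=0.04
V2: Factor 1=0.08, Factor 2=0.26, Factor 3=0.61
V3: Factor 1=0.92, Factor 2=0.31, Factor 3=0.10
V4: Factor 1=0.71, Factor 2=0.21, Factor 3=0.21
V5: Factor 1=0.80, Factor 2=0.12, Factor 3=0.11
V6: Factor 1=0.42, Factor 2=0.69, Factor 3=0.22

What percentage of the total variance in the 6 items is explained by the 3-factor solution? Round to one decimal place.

Communalities: 0.8697, 0.4461, 0.9525, 0.5923, 0.6665, 0.7009; Σh² = 4.2280.
Total variance with 6 standardized items is 6, so the solution explains 4.2280/6 = 0.7047 = 70.47%.

70.5%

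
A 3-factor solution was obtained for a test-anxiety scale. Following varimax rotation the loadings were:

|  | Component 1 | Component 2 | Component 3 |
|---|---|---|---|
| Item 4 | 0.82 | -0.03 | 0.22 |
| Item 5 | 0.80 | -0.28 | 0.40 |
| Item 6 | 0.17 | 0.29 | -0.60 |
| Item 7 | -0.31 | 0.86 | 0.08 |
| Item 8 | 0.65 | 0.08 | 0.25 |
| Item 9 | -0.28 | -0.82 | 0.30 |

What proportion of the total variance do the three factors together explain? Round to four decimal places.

Communalities: 0.7217, 0.8784, 0.4730, 0.8421, 0.4914, 0.8408; Σh² = 4.2474.
Total variance with 6 standardized items is 6, so the solution explains 4.2474/6 = 0.7079.

0.7079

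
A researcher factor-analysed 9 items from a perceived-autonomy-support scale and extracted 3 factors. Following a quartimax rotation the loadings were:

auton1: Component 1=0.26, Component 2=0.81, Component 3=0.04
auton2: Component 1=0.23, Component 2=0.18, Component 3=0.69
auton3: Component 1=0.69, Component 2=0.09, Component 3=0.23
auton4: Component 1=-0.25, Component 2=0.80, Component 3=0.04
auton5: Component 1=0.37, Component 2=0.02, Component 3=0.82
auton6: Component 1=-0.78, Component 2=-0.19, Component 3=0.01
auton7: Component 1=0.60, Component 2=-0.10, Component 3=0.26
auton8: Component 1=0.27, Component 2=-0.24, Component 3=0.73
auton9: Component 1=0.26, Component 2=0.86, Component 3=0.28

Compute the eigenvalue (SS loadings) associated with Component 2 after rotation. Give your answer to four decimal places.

SS loadings for Component 2 = 0.81² + 0.18² + 0.09² + 0.80² + 0.02² + (-0.19)² + (-0.10)² + (-0.24)² + 0.86² = 0.6561 + 0.0324 + 0.0081 + 0.6400 + 0.0004 + 0.0361 + 0.0100 + 0.0576 + 0.7396 = 2.1803

2.1803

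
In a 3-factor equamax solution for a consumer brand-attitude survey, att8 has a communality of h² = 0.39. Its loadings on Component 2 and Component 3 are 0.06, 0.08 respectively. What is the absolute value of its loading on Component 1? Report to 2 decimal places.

0.62

Under orthogonal rotation h² = Σλ², so λ_Component 1² = h² − (0.0100) = 0.39 − 0.0100 = 0.3800.
|λ| = √0.3800 = 0.6164.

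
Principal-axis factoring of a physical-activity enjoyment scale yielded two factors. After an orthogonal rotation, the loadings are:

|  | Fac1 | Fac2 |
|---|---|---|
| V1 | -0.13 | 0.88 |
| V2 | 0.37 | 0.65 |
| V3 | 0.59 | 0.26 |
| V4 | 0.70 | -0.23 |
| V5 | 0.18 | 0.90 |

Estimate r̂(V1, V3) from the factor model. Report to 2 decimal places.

r̂ = Σ λ_i·λ_j across factors = (-0.13)(0.59) + (0.88)(0.26)
  = -0.0767 +0.2288 = 0.1521

0.15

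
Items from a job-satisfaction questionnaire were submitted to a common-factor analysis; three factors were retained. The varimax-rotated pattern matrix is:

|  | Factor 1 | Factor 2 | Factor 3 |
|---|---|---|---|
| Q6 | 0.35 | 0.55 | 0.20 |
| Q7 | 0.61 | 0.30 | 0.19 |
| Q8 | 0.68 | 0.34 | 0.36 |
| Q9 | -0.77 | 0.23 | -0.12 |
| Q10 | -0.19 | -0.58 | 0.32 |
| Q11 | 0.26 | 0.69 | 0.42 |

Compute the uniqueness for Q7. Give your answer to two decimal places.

h² = 0.61² + 0.30² + 0.19² = 0.3721 + 0.0900 + 0.0361 = 0.4982
Uniqueness u² = 1 − h² = 1 − 0.4982 = 0.5018

0.50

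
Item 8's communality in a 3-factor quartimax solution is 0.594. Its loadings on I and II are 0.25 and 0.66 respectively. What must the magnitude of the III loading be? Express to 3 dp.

Under orthogonal rotation h² = Σλ², so λ_III² = h² − (0.4981) = 0.594 − 0.4981 = 0.0959.
|λ| = √0.0959 = 0.3097.

0.310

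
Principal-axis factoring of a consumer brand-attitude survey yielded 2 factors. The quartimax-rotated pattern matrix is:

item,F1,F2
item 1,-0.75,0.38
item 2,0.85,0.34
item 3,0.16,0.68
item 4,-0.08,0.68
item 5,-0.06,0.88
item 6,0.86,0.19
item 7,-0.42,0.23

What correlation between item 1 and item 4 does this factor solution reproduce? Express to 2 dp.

r̂ = Σ λ_i·λ_j across factors = (-0.75)(-0.08) + (0.38)(0.68)
  = +0.0600 +0.2584 = 0.3184

0.32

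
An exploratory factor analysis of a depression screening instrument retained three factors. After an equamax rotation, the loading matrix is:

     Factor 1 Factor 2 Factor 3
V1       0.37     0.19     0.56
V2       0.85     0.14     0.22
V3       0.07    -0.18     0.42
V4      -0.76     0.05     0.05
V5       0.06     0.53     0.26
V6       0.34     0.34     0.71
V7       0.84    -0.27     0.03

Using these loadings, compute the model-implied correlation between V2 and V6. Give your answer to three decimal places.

0.493

r̂ = Σ λ_i·λ_j across factors = (0.85)(0.34) + (0.14)(0.34) + (0.22)(0.71)
  = +0.2890 +0.0476 +0.1562 = 0.4928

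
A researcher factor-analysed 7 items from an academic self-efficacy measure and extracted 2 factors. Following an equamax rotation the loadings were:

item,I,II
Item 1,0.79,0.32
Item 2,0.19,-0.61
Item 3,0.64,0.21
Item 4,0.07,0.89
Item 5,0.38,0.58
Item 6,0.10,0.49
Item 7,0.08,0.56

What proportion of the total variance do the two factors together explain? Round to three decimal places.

0.491

SS loadings by factor: 1.2355, 2.2008; total = 3.4363.
Total variance with 7 standardized items is 7, so the solution explains 3.4363/7 = 0.4909.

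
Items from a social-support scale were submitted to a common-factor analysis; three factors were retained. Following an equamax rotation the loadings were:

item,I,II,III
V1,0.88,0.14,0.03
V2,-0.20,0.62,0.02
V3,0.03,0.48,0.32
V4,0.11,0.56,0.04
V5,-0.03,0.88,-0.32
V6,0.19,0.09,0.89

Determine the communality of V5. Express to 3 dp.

h² = (-0.03)² + 0.88² + (-0.32)² = 0.0009 + 0.7744 + 0.1024 = 0.8777

0.878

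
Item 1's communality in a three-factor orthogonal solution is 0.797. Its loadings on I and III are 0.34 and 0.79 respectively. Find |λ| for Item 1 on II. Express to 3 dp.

0.239

Under orthogonal rotation h² = Σλ², so λ_II² = h² − (0.7397) = 0.797 − 0.7397 = 0.0573.
|λ| = √0.0573 = 0.2394.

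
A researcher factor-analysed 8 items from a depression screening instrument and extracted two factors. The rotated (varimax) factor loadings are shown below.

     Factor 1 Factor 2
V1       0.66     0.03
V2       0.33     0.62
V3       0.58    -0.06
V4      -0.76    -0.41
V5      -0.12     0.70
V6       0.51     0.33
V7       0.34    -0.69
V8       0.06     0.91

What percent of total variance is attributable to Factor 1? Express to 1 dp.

23.2%

SS loadings for Factor 1 = 0.66² + 0.33² + 0.58² + (-0.76)² + (-0.12)² + 0.51² + 0.34² + 0.06² = 1.8522
With 8 standardized items, total variance = 8. Proportion = 1.8522/8 = 0.2315 → 23.15%.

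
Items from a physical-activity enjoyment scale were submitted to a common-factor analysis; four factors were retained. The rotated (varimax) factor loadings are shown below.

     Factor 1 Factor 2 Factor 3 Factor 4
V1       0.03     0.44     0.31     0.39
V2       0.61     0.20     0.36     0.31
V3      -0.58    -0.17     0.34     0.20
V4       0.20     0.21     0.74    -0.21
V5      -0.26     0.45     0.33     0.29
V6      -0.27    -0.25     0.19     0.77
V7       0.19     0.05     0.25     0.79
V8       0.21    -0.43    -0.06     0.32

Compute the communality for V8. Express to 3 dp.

h² = 0.21² + (-0.43)² + (-0.06)² + 0.32² = 0.0441 + 0.1849 + 0.0036 + 0.1024 = 0.3350

0.335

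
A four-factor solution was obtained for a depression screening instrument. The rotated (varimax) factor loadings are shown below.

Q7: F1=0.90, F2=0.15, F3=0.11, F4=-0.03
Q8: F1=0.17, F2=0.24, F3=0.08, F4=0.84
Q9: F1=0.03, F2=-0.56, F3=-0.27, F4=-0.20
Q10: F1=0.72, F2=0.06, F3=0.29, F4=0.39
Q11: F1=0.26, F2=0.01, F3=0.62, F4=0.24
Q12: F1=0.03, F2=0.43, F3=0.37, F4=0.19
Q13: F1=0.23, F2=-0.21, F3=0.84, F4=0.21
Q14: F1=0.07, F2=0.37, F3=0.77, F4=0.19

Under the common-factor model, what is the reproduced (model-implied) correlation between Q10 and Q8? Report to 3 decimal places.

0.488

r̂ = Σ λ_i·λ_j across factors = (0.72)(0.17) + (0.06)(0.24) + (0.29)(0.08) + (0.39)(0.84)
  = +0.1224 +0.0144 +0.0232 +0.3276 = 0.4876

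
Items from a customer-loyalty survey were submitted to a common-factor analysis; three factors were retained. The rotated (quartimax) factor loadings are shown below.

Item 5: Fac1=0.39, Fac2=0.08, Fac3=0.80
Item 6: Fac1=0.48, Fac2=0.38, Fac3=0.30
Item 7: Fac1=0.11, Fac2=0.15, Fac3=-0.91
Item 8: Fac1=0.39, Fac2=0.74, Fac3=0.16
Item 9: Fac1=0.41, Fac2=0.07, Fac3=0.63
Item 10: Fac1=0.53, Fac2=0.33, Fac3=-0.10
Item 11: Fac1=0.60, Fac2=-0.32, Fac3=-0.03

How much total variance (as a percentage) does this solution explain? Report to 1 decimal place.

SS loadings by factor: 1.3557, 0.9371, 1.9915; total = 4.2843.
Total variance with 7 standardized items is 7, so the solution explains 4.2843/7 = 0.6120 = 61.20%.

61.2%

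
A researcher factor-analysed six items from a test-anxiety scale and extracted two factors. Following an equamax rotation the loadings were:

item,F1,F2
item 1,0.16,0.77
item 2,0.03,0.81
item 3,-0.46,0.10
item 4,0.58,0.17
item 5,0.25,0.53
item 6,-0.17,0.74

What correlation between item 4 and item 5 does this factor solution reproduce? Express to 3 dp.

0.235

r̂ = Σ λ_i·λ_j across factors = (0.58)(0.25) + (0.17)(0.53)
  = +0.1450 +0.0901 = 0.2351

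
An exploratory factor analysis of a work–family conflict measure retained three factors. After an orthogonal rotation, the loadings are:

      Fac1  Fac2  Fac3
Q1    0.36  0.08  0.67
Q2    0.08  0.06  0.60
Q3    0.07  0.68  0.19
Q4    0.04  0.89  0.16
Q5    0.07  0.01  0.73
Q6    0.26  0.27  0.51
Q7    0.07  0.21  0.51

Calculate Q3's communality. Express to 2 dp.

h² = 0.07² + 0.68² + 0.19² = 0.0049 + 0.4624 + 0.0361 = 0.5034

0.50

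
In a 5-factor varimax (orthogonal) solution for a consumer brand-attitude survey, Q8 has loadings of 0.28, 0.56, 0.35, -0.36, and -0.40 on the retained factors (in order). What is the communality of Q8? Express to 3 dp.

0.804

h² = 0.28² + 0.56² + 0.35² + (-0.36)² + (-0.40)² = 0.0784 + 0.3136 + 0.1225 + 0.1296 + 0.1600 = 0.8041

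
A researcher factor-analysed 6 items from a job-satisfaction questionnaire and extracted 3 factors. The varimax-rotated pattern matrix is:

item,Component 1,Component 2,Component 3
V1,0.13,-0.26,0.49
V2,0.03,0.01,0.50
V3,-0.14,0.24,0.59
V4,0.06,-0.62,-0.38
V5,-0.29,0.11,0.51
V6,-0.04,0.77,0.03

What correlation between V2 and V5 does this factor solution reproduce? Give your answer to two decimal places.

r̂ = Σ λ_i·λ_j across factors = (0.03)(-0.29) + (0.01)(0.11) + (0.50)(0.51)
  = -0.0087 +0.0011 +0.2550 = 0.2474

0.25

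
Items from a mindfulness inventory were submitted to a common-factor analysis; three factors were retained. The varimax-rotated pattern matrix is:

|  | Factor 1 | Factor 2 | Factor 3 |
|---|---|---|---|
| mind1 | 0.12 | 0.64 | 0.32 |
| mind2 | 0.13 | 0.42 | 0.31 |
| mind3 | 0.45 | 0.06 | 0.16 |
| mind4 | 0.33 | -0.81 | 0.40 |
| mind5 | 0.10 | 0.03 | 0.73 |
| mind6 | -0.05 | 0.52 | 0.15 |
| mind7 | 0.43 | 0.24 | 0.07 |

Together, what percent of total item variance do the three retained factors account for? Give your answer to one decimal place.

43.7%

Communalities: 0.5264, 0.2894, 0.2317, 0.9250, 0.5438, 0.2954, 0.2474; Σh² = 3.0591.
Total variance with 7 standardized items is 7, so the solution explains 3.0591/7 = 0.4370 = 43.70%.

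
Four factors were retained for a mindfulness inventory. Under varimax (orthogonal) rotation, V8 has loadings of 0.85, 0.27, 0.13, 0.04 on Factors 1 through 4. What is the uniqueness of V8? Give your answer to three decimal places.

0.186

h² = 0.85² + 0.27² + 0.13² + 0.04² = 0.7225 + 0.0729 + 0.0169 + 0.0016 = 0.8139
Uniqueness u² = 1 − h² = 1 − 0.8139 = 0.1861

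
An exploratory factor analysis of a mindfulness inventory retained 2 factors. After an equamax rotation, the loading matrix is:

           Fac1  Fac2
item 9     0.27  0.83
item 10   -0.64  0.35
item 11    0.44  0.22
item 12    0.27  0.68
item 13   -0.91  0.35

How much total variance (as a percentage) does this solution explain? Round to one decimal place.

Communalities: 0.7618, 0.5321, 0.2420, 0.5353, 0.9506; Σh² = 3.0218.
Total variance with 5 standardized items is 5, so the solution explains 3.0218/5 = 0.6044 = 60.44%.

60.4%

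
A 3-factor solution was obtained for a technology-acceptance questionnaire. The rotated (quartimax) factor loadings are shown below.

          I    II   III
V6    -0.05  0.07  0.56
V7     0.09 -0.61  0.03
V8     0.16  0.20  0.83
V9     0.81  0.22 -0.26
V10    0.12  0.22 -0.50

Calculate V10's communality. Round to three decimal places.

0.313

h² = 0.12² + 0.22² + (-0.50)² = 0.0144 + 0.0484 + 0.2500 = 0.3128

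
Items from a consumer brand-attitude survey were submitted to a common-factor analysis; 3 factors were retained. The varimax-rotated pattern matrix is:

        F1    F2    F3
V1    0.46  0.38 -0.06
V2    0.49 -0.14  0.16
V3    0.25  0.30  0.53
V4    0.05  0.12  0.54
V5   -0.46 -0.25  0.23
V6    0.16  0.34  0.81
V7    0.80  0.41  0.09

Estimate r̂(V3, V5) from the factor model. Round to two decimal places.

-0.07

r̂ = Σ λ_i·λ_j across factors = (0.25)(-0.46) + (0.30)(-0.25) + (0.53)(0.23)
  = -0.1150 -0.0750 +0.1219 = -0.0681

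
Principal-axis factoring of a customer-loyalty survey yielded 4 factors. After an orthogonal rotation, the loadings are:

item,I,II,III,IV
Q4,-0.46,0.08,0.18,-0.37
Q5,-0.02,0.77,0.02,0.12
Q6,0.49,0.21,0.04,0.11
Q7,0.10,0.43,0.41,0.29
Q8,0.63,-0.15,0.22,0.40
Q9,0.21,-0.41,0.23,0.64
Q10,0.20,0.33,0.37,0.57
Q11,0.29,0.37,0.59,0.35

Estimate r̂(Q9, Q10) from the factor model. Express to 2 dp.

0.36

r̂ = Σ λ_i·λ_j across factors = (0.21)(0.20) + (-0.41)(0.33) + (0.23)(0.37) + (0.64)(0.57)
  = +0.0420 -0.1353 +0.0851 +0.3648 = 0.3566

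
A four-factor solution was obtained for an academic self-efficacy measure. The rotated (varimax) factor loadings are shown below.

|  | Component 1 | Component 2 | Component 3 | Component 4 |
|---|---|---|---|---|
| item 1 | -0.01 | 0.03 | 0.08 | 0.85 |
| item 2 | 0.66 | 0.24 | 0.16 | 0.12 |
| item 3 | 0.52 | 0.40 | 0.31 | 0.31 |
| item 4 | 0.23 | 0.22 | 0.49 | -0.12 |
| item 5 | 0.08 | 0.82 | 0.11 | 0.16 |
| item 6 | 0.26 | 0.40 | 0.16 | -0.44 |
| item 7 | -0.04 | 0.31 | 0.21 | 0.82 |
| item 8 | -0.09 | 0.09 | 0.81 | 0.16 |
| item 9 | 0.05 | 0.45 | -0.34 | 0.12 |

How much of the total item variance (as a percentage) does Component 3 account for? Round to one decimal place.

SS loadings for Component 3 = 0.08² + 0.16² + 0.31² + 0.49² + 0.11² + 0.16² + 0.21² + 0.81² + (-0.34)² = 1.2217
With 9 standardized items, total variance = 9. Proportion = 1.2217/9 = 0.1357 → 13.57%.

13.6%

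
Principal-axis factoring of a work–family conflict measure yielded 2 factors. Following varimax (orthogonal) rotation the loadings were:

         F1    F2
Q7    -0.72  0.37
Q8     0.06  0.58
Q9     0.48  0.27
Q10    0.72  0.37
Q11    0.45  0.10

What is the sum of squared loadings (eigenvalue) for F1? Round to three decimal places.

SS loadings for F1 = (-0.72)² + 0.06² + 0.48² + 0.72² + 0.45² = 0.5184 + 0.0036 + 0.2304 + 0.5184 + 0.2025 = 1.4733

1.473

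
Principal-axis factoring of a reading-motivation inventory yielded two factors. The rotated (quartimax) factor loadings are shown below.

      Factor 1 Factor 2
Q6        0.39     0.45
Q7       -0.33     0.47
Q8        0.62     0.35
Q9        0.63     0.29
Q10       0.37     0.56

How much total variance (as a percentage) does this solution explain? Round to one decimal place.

42.5%

SS loadings by factor: 1.1792, 0.9436; total = 2.1228.
Total variance with 5 standardized items is 5, so the solution explains 2.1228/5 = 0.4246 = 42.46%.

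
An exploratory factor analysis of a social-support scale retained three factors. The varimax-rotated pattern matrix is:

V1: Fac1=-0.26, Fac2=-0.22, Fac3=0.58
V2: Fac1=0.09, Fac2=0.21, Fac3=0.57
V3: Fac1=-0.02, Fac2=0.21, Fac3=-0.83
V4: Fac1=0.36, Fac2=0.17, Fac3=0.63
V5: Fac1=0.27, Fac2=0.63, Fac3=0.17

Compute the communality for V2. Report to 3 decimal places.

h² = 0.09² + 0.21² + 0.57² = 0.0081 + 0.0441 + 0.3249 = 0.3771

0.377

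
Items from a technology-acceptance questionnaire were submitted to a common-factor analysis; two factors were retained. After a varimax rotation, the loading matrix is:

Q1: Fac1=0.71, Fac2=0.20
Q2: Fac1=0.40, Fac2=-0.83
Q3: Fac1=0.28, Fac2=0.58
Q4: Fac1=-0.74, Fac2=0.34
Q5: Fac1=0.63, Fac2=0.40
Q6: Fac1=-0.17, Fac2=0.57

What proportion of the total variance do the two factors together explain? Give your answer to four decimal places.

0.5636

Communalities: 0.5441, 0.8489, 0.4148, 0.6632, 0.5569, 0.3538; Σh² = 3.3817.
Total variance with 6 standardized items is 6, so the solution explains 3.3817/6 = 0.5636.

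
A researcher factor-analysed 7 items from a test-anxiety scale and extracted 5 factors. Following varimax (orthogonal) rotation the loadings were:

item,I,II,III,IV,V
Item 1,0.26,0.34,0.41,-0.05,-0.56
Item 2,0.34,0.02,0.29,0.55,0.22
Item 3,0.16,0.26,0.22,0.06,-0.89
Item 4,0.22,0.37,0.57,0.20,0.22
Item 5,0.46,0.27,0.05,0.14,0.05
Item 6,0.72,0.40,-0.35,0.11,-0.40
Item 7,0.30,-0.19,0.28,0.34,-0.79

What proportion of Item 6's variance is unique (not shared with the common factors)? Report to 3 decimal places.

h² = 0.72² + 0.40² + (-0.35)² + 0.11² + (-0.40)² = 0.5184 + 0.1600 + 0.1225 + 0.0121 + 0.1600 = 0.9730
Uniqueness u² = 1 − h² = 1 − 0.9730 = 0.0270

0.027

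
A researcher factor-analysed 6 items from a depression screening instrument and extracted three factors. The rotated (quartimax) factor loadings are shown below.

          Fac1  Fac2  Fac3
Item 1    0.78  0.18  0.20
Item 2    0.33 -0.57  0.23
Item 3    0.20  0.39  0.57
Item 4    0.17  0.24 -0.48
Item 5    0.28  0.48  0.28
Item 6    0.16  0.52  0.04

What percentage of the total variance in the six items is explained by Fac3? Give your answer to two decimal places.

12.14%

SS loadings for Fac3 = 0.20² + 0.23² + 0.57² + (-0.48)² + 0.28² + 0.04² = 0.7282
With 6 standardized items, total variance = 6. Proportion = 0.7282/6 = 0.1214 → 12.14%.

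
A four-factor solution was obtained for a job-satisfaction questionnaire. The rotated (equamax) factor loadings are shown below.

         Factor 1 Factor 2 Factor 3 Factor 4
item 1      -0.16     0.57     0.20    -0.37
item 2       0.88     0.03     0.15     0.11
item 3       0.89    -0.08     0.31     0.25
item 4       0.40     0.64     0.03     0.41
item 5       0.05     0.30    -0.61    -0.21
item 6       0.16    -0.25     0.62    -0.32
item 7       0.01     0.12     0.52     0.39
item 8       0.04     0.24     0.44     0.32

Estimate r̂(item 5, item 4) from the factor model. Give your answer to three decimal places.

0.108

r̂ = Σ λ_i·λ_j across factors = (0.05)(0.40) + (0.30)(0.64) + (-0.61)(0.03) + (-0.21)(0.41)
  = +0.0200 +0.1920 -0.0183 -0.0861 = 0.1076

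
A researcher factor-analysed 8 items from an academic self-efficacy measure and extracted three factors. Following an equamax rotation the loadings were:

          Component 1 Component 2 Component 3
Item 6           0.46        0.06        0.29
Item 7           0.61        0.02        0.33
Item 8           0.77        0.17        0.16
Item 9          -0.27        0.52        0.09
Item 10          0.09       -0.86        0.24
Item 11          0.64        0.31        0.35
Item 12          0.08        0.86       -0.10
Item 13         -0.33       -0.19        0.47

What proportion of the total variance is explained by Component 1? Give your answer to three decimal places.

0.223

SS loadings for Component 1 = 0.46² + 0.61² + 0.77² + (-0.27)² + 0.09² + 0.64² + 0.08² + (-0.33)² = 1.7825
Proportion of variance = 1.7825 / 8 = 0.2228.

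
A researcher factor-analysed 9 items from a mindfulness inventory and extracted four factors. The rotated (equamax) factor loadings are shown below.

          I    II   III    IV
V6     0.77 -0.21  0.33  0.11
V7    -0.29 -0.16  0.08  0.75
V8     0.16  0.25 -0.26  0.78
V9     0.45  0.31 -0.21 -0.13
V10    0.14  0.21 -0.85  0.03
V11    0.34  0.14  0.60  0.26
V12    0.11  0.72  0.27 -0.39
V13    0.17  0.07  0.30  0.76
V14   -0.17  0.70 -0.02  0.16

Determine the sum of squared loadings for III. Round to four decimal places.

1.4728

SS loadings for III = 0.33² + 0.08² + (-0.26)² + (-0.21)² + (-0.85)² + 0.60² + 0.27² + 0.30² + (-0.02)² = 0.1089 + 0.0064 + 0.0676 + 0.0441 + 0.7225 + 0.3600 + 0.0729 + 0.0900 + 0.0004 = 1.4728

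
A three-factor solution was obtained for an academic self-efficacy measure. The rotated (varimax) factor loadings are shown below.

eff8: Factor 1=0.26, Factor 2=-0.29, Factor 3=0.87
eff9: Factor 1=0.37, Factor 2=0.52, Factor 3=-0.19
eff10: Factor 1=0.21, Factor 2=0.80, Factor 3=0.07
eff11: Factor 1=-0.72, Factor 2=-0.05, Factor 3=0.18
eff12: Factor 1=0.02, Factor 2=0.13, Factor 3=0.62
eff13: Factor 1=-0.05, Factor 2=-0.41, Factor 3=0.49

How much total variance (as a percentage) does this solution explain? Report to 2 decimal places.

56.78%

SS loadings by factor: 0.7699, 1.1820, 1.4548; total = 3.4067.
Total variance with 6 standardized items is 6, so the solution explains 3.4067/6 = 0.5678 = 56.78%.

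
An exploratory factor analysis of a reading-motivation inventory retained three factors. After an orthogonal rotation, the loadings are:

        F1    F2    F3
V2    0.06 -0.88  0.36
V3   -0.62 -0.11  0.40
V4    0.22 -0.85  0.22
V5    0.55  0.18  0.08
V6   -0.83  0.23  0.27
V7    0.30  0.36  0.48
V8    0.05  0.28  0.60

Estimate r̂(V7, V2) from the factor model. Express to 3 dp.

r̂ = Σ λ_i·λ_j across factors = (0.30)(0.06) + (0.36)(-0.88) + (0.48)(0.36)
  = +0.0180 -0.3168 +0.1728 = -0.1260

-0.126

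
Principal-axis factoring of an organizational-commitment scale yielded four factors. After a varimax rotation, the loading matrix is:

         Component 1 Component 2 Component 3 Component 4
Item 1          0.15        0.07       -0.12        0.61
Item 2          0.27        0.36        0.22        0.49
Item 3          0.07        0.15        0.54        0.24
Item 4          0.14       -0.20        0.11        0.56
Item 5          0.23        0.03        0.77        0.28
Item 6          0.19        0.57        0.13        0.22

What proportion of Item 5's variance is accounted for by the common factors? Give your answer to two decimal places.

h² = 0.23² + 0.03² + 0.77² + 0.28² = 0.0529 + 0.0009 + 0.5929 + 0.0784 = 0.7251

0.73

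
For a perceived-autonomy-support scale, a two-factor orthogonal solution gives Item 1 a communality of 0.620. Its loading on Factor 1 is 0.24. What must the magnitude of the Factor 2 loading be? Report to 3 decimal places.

Under orthogonal rotation h² = Σλ², so λ_Factor 2² = h² − (0.0576) = 0.620 − 0.0576 = 0.5624.
|λ| = √0.5624 = 0.7499.

0.750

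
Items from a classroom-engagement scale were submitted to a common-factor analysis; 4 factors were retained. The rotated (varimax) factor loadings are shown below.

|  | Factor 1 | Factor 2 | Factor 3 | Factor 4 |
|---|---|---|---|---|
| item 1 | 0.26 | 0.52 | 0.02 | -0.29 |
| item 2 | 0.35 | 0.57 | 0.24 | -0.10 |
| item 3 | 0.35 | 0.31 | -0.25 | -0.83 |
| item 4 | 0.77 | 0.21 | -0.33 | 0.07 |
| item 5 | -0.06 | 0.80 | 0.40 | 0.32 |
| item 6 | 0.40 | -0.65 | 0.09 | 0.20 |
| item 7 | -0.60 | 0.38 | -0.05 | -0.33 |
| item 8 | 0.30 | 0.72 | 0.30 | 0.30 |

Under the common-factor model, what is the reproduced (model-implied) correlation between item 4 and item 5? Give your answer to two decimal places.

r̂ = Σ λ_i·λ_j across factors = (0.77)(-0.06) + (0.21)(0.80) + (-0.33)(0.40) + (0.07)(0.32)
  = -0.0462 +0.1680 -0.1320 +0.0224 = 0.0122

0.01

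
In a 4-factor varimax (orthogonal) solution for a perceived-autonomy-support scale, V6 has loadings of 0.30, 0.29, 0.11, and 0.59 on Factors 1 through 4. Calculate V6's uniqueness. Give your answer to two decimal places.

0.47

h² = 0.30² + 0.29² + 0.11² + 0.59² = 0.0900 + 0.0841 + 0.0121 + 0.3481 = 0.5343
Uniqueness u² = 1 − h² = 1 − 0.5343 = 0.4657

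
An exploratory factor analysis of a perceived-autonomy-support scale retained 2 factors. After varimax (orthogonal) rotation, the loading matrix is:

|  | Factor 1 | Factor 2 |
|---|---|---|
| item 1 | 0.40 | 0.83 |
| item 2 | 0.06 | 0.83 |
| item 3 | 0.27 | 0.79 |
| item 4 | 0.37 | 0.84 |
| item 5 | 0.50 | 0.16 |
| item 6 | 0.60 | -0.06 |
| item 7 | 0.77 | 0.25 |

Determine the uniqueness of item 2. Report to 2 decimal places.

0.31

h² = 0.06² + 0.83² = 0.0036 + 0.6889 = 0.6925
Uniqueness u² = 1 − h² = 1 − 0.6925 = 0.3075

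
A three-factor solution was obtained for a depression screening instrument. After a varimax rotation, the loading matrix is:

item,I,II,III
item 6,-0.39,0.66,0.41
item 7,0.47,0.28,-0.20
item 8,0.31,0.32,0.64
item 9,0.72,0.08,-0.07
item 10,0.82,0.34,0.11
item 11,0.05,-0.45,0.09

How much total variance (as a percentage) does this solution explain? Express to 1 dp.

54.1%

SS loadings by factor: 1.6624, 0.9409, 0.6428; total = 3.2461.
Total variance with 6 standardized items is 6, so the solution explains 3.2461/6 = 0.5410 = 54.10%.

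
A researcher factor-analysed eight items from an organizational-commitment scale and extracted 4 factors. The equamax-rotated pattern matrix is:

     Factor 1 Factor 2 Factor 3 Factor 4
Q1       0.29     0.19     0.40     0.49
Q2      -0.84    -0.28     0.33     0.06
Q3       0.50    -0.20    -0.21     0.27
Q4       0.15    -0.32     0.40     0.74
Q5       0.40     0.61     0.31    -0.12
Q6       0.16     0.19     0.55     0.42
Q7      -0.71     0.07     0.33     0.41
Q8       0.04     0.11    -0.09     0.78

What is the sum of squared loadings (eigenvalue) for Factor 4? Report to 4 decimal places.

1.8315

SS loadings for Factor 4 = 0.49² + 0.06² + 0.27² + 0.74² + (-0.12)² + 0.42² + 0.41² + 0.78² = 0.2401 + 0.0036 + 0.0729 + 0.5476 + 0.0144 + 0.1764 + 0.1681 + 0.6084 = 1.8315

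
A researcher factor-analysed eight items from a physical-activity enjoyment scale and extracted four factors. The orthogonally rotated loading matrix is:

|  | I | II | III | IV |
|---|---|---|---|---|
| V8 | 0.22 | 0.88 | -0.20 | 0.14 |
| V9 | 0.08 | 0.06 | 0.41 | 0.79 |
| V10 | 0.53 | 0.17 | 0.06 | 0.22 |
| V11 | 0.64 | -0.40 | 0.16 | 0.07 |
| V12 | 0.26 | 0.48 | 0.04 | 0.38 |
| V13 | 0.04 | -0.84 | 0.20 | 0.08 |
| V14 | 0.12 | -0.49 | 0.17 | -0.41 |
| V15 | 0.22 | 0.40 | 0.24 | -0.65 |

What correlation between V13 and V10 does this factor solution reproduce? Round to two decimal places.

r̂ = Σ λ_i·λ_j across factors = (0.04)(0.53) + (-0.84)(0.17) + (0.20)(0.06) + (0.08)(0.22)
  = +0.0212 -0.1428 +0.0120 +0.0176 = -0.0920

-0.09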